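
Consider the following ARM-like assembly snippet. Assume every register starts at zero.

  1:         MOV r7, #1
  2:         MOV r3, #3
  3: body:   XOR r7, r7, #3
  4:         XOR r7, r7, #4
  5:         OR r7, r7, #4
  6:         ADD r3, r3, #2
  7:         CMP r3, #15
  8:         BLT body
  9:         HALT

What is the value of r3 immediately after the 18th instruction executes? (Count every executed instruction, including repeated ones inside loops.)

9

MOV r7, #1 → r7=1
MOV r3, #3 → r3=3
XOR r7, r7, #3 → r7=1^3=2
XOR r7, r7, #4 → r7=2^4=6
OR r7, r7, #4 → r7=6|4=6
ADD r3, r3, #2 → r3=3+2=5
CMP r3, #15  (cmp 5,15)
BLT body: taken
XOR r7, r7, #3 → r7=6^3=5
XOR r7, r7, #4 → r7=5^4=1
OR r7, r7, #4 → r7=1|4=5
ADD r3, r3, #2 → r3=5+2=7
CMP r3, #15  (cmp 7,15)
BLT body: taken
XOR r7, r7, #3 → r7=5^3=6
XOR r7, r7, #4 → r7=6^4=2
OR r7, r7, #4 → r7=2|4=6
ADD r3, r3, #2 → r3=7+2=9
After step 18: r3 = 9.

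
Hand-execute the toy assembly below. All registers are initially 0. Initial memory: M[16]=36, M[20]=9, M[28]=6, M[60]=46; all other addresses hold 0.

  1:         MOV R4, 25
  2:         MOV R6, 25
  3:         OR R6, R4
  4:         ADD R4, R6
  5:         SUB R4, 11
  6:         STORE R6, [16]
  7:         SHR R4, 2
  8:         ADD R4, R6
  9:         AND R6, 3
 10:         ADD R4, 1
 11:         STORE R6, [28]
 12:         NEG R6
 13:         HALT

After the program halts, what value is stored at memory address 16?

25

R4=25
R6=25
R6=25|25=25
R4=25+25=50
R4=50-11=39
STORE R6, [16] → M[16]=25
R4=39>>2=9
R4=9+25=34
R6=25&3=1
R4=34+1=35
STORE R6, [28] → M[28]=1
R6=-(1)=-1
halt.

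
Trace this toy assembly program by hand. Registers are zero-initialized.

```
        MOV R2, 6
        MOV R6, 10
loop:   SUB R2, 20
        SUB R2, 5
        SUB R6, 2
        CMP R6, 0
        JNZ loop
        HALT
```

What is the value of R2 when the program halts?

R2=6
R6=10
R2=6-20=-14
R2=(-14)-5=-19
R6=10-2=8
CMP R6, 0  (cmp 8,0)
JNZ loop: taken
R2=(-19)-20=-39
R2=(-39)-5=-44
R6=8-2=6
CMP R6, 0  (cmp 6,0)
JNZ loop: taken
R2=(-44)-20=-64
R2=(-64)-5=-69
R6=6-2=4
CMP R6, 0  (cmp 4,0)
JNZ loop: taken
R2=(-69)-20=-89
R2=(-89)-5=-94
R6=4-2=2
CMP R6, 0  (cmp 2,0)
JNZ loop: taken
R2=(-94)-20=-114
R2=(-114)-5=-119
R6=2-2=0
CMP R6, 0  (cmp 0,0)
JNZ loop: not taken
halt.

-119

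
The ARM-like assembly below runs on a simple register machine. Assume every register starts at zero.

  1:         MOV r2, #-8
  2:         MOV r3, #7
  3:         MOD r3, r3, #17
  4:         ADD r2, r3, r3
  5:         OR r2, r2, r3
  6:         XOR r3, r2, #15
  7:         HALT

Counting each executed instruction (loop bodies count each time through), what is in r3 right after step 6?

0

MOV r2, #-8 → r2=-8
MOV r3, #7 → r3=7
MOD r3, r3, #17 → r3=7%17=7
ADD r2, r3, r3 → r2=7+7=14
OR r2, r2, r3 → r2=14|7=15
XOR r3, r2, #15 → r3=15^15=0
After step 6: r3 = 0.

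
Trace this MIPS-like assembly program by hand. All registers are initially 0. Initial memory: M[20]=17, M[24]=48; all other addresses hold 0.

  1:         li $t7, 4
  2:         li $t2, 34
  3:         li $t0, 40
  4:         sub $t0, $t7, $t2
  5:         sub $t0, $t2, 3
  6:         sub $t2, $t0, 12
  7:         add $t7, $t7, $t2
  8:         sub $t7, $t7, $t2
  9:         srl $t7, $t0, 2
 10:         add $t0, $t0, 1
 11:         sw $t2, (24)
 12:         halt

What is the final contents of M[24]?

19

after li $t7, 4: $t7=4
after li $t2, 34: $t2=34
after li $t0, 40: $t0=40
after sub $t0, $t7, $t2: $t0=4-34=-30
after sub $t0, $t2, 3: $t0=34-3=31
after sub $t2, $t0, 12: $t2=31-12=19
after add $t7, $t7, $t2: $t7=4+19=23
after sub $t7, $t7, $t2: $t7=23-19=4
after srl $t7, $t0, 2: $t7=31>>2=7
after add $t0, $t0, 1: $t0=31+1=32
sw $t2, (24) → M[24]=19
halt.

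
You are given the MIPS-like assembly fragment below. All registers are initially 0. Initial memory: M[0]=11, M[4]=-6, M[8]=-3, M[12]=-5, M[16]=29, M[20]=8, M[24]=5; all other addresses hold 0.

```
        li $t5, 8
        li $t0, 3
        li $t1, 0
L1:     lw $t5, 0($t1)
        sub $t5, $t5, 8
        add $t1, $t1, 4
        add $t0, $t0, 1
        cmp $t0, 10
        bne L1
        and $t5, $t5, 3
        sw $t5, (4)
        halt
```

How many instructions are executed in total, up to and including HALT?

li $t5, 8 → $t5=8
li $t0, 3 → $t0=3
li $t1, 0 → $t1=0
lw $t5, 0($t1) → $t5=M[0]=11
sub $t5, $t5, 8 → $t5=11-8=3
add $t1, $t1, 4 → $t1=0+4=4
add $t0, $t0, 1 → $t0=3+1=4
cmp $t0, 10  (cmp 4,10)
bne L1: taken
lw $t5, 0($t1) → $t5=M[4]=-6
sub $t5, $t5, 8 → $t5=(-6)-8=-14
add $t1, $t1, 4 → $t1=4+4=8
add $t0, $t0, 1 → $t0=4+1=5
cmp $t0, 10  (cmp 5,10)
bne L1: taken
lw $t5, 0($t1) → $t5=M[8]=-3
sub $t5, $t5, 8 → $t5=(-3)-8=-11
add $t1, $t1, 4 → $t1=8+4=12
add $t0, $t0, 1 → $t0=5+1=6
cmp $t0, 10  (cmp 6,10)
bne L1: taken
lw $t5, 0($t1) → $t5=M[12]=-5
sub $t5, $t5, 8 → $t5=(-5)-8=-13
add $t1, $t1, 4 → $t1=12+4=16
add $t0, $t0, 1 → $t0=6+1=7
cmp $t0, 10  (cmp 7,10)
bne L1: taken
lw $t5, 0($t1) → $t5=M[16]=29
sub $t5, $t5, 8 → $t5=29-8=21
add $t1, $t1, 4 → $t1=16+4=20
add $t0, $t0, 1 → $t0=7+1=8
cmp $t0, 10  (cmp 8,10)
bne L1: taken
lw $t5, 0($t1) → $t5=M[20]=8
sub $t5, $t5, 8 → $t5=8-8=0
add $t1, $t1, 4 → $t1=20+4=24
add $t0, $t0, 1 → $t0=8+1=9
cmp $t0, 10  (cmp 9,10)
bne L1: taken
lw $t5, 0($t1) → $t5=M[24]=5
sub $t5, $t5, 8 → $t5=5-8=-3
add $t1, $t1, 4 → $t1=24+4=28
add $t0, $t0, 1 → $t0=9+1=10
cmp $t0, 10  (cmp 10,10)
bne L1: not taken
and $t5, $t5, 3 → $t5=(-3)&3=1
sw $t5, (4) → M[4]=1
halt.
Total executed instructions: 48.

48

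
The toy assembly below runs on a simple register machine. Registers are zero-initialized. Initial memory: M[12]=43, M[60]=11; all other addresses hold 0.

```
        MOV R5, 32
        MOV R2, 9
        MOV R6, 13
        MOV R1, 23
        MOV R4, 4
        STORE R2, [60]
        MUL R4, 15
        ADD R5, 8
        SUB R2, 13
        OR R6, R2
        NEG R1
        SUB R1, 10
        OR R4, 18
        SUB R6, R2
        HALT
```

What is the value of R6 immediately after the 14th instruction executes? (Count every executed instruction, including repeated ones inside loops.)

MOV R5, 32 → R5=32
MOV R2, 9 → R2=9
MOV R6, 13 → R6=13
MOV R1, 23 → R1=23
MOV R4, 4 → R4=4
STORE R2, [60] → M[60]=9
MUL R4, 15 → R4=4*15=60
ADD R5, 8 → R5=32+8=40
SUB R2, 13 → R2=9-13=-4
OR R6, R2 → R6=13|(-4)=-3
NEG R1 → R1=-(23)=-23
SUB R1, 10 → R1=(-23)-10=-33
OR R4, 18 → R4=60|18=62
SUB R6, R2 → R6=(-3)-(-4)=1
After step 14: R6 = 1.

1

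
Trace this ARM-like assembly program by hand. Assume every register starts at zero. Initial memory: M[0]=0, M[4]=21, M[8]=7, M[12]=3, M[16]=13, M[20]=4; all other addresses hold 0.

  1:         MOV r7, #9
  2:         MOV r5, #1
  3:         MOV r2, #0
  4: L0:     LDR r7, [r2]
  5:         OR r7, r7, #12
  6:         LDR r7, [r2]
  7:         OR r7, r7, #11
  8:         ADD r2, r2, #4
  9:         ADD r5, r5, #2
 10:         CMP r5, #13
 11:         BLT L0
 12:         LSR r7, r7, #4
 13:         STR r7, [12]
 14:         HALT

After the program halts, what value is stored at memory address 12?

r7=9
r5=1
r2=0
r7=M[0]=0
r7=0|12=12
r7=M[0]=0
r7=0|11=11
r2=0+4=4
r5=1+2=3
CMP r5, #13  (cmp 3,13)
BLT L0: taken
r7=M[4]=21
r7=21|12=29
r7=M[4]=21
r7=21|11=31
r2=4+4=8
r5=3+2=5
CMP r5, #13  (cmp 5,13)
BLT L0: taken
r7=M[8]=7
r7=7|12=15
r7=M[8]=7
r7=7|11=15
r2=8+4=12
r5=5+2=7
CMP r5, #13  (cmp 7,13)
BLT L0: taken
r7=M[12]=3
r7=3|12=15
r7=M[12]=3
r7=3|11=11
r2=12+4=16
r5=7+2=9
CMP r5, #13  (cmp 9,13)
BLT L0: taken
r7=M[16]=13
r7=13|12=13
r7=M[16]=13
r7=13|11=15
r2=16+4=20
r5=9+2=11
CMP r5, #13  (cmp 11,13)
BLT L0: taken
r7=M[20]=4
r7=4|12=12
r7=M[20]=4
r7=4|11=15
r2=20+4=24
r5=11+2=13
CMP r5, #13  (cmp 13,13)
BLT L0: not taken
r7=15>>4=0
STR r7, [12] → M[12]=0
halt.

0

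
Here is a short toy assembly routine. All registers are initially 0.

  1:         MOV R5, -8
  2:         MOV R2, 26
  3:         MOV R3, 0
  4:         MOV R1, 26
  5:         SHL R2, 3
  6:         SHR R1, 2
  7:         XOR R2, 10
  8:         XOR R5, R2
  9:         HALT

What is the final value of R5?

after MOV R5, -8: R5=-8
after MOV R2, 26: R2=26
after MOV R3, 0: R3=0
after MOV R1, 26: R1=26
after SHL R2, 3: R2=26<<3=208
after SHR R1, 2: R1=26>>2=6
after XOR R2, 10: R2=208^10=218
after XOR R5, R2: R5=(-8)^218=-222
halt.

-222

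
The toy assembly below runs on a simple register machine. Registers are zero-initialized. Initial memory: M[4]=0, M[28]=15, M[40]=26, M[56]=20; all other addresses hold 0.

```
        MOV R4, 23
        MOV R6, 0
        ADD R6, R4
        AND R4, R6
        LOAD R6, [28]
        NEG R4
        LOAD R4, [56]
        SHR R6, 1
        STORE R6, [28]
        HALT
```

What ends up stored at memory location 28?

R4=23
R6=0
R6=0+23=23
R4=23&23=23
R6=M[28]=15
R4=-(23)=-23
R4=M[56]=20
R6=15>>1=7
STORE R6, [28] → M[28]=7
halt.

7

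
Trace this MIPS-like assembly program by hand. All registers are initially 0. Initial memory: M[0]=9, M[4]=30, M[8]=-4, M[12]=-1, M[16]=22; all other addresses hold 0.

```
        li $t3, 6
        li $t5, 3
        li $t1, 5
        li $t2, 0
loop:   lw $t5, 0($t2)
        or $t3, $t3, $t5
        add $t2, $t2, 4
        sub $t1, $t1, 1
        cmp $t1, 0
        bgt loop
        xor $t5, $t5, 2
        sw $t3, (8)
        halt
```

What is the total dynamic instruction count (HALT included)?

after li $t3, 6: $t3=6
after li $t5, 3: $t5=3
after li $t1, 5: $t1=5
after li $t2, 0: $t2=0
after lw $t5, 0($t2): $t5=M[0]=9
after or $t3, $t3, $t5: $t3=6|9=15
after add $t2, $t2, 4: $t2=0+4=4
after sub $t1, $t1, 1: $t1=5-1=4
cmp $t1, 0  (cmp 4,0)
bgt loop: taken
after lw $t5, 0($t2): $t5=M[4]=30
after or $t3, $t3, $t5: $t3=15|30=31
after add $t2, $t2, 4: $t2=4+4=8
after sub $t1, $t1, 1: $t1=4-1=3
cmp $t1, 0  (cmp 3,0)
bgt loop: taken
after lw $t5, 0($t2): $t5=M[8]=-4
after or $t3, $t3, $t5: $t3=31|(-4)=-1
after add $t2, $t2, 4: $t2=8+4=12
after sub $t1, $t1, 1: $t1=3-1=2
cmp $t1, 0  (cmp 2,0)
bgt loop: taken
after lw $t5, 0($t2): $t5=M[12]=-1
after or $t3, $t3, $t5: $t3=(-1)|(-1)=-1
after add $t2, $t2, 4: $t2=12+4=16
after sub $t1, $t1, 1: $t1=2-1=1
cmp $t1, 0  (cmp 1,0)
bgt loop: taken
after lw $t5, 0($t2): $t5=M[16]=22
after or $t3, $t3, $t5: $t3=(-1)|22=-1
after add $t2, $t2, 4: $t2=16+4=20
after sub $t1, $t1, 1: $t1=1-1=0
cmp $t1, 0  (cmp 0,0)
bgt loop: not taken
after xor $t5, $t5, 2: $t5=22^2=20
sw $t3, (8) → M[8]=-1
halt.
Total executed instructions: 37.

37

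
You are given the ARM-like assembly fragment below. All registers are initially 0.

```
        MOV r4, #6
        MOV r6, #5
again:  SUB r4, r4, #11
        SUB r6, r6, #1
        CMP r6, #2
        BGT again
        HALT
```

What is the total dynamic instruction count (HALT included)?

15

after MOV r4, #6: r4=6
after MOV r6, #5: r6=5
after SUB r4, r4, #11: r4=6-11=-5
after SUB r6, r6, #1: r6=5-1=4
CMP r6, #2  (cmp 4,2)
BGT again: taken
after SUB r4, r4, #11: r4=(-5)-11=-16
after SUB r6, r6, #1: r6=4-1=3
CMP r6, #2  (cmp 3,2)
BGT again: taken
after SUB r4, r4, #11: r4=(-16)-11=-27
after SUB r6, r6, #1: r6=3-1=2
CMP r6, #2  (cmp 2,2)
BGT again: not taken
halt.
Total executed instructions: 15.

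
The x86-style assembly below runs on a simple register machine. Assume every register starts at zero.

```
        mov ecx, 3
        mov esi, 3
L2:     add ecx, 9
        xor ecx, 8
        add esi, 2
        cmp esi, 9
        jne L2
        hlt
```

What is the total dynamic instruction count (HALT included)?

after mov ecx, 3: ecx=3
after mov esi, 3: esi=3
after add ecx, 9: ecx=3+9=12
after xor ecx, 8: ecx=12^8=4
after add esi, 2: esi=3+2=5
cmp esi, 9  (cmp 5,9)
jne L2: taken
after add ecx, 9: ecx=4+9=13
after xor ecx, 8: ecx=13^8=5
after add esi, 2: esi=5+2=7
cmp esi, 9  (cmp 7,9)
jne L2: taken
after add ecx, 9: ecx=5+9=14
after xor ecx, 8: ecx=14^8=6
after add esi, 2: esi=7+2=9
cmp esi, 9  (cmp 9,9)
jne L2: not taken
halt.
Total executed instructions: 18.

18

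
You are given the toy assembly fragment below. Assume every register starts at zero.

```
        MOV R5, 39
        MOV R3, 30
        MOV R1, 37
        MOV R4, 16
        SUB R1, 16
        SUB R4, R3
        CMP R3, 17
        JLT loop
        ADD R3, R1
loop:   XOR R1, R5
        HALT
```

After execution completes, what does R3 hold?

after MOV R5, 39: R5=39
after MOV R3, 30: R3=30
after MOV R1, 37: R1=37
after MOV R4, 16: R4=16
after SUB R1, 16: R1=37-16=21
after SUB R4, R3: R4=16-30=-14
CMP R3, 17  (cmp 30,17)
JLT loop: not taken
after ADD R3, R1: R3=30+21=51
after XOR R1, R5: R1=21^39=50
halt.

51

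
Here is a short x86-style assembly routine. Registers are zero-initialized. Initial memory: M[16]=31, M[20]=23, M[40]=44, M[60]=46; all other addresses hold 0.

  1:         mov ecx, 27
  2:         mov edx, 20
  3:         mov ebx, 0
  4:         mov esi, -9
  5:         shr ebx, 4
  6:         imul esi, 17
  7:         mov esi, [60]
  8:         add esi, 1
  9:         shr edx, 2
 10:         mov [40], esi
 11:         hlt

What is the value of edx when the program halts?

ecx=27
edx=20
ebx=0
esi=-9
ebx=0>>4=0
esi=(-9)*17=-153
esi=M[60]=46
esi=46+1=47
edx=20>>2=5
mov [40], esi → M[40]=47
halt.

5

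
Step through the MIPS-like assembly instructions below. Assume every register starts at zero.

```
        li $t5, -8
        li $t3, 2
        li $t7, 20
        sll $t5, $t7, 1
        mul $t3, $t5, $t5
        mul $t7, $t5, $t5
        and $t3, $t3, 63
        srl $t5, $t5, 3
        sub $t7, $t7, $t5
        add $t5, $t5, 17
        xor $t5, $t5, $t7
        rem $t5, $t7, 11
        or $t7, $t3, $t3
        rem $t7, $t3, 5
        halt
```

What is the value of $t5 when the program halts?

0

after li $t5, -8: $t5=-8
after li $t3, 2: $t3=2
after li $t7, 20: $t7=20
after sll $t5, $t7, 1: $t5=20<<1=40
after mul $t3, $t5, $t5: $t3=40*40=1600
after mul $t7, $t5, $t5: $t7=40*40=1600
after and $t3, $t3, 63: $t3=1600&63=0
after srl $t5, $t5, 3: $t5=40>>3=5
after sub $t7, $t7, $t5: $t7=1600-5=1595
after add $t5, $t5, 17: $t5=5+17=22
after xor $t5, $t5, $t7: $t5=22^1595=1581
after rem $t5, $t7, 11: $t5=1595%11=0
after or $t7, $t3, $t3: $t7=0|0=0
after rem $t7, $t3, 5: $t7=0%5=0
halt.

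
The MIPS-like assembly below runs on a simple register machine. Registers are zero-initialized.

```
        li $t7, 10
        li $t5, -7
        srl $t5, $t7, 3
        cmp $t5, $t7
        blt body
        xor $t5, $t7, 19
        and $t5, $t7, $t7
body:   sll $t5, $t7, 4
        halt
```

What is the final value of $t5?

160

li $t7, 10 → $t7=10
li $t5, -7 → $t5=-7
srl $t5, $t7, 3 → $t5=10>>3=1
cmp $t5, $t7  (cmp 1,10)
blt body: taken
sll $t5, $t7, 4 → $t5=10<<4=160
halt.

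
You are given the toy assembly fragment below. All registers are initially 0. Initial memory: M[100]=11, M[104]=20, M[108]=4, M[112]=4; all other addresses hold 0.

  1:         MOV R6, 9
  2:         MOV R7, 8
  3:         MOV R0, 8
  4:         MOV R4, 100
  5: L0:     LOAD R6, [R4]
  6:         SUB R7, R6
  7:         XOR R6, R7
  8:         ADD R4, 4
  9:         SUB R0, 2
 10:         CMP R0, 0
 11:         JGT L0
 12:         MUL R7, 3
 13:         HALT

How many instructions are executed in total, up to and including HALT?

34

after MOV R6, 9: R6=9
after MOV R7, 8: R7=8
after MOV R0, 8: R0=8
after MOV R4, 100: R4=100
after LOAD R6, [R4]: R6=M[100]=11
after SUB R7, R6: R7=8-11=-3
after XOR R6, R7: R6=11^(-3)=-10
after ADD R4, 4: R4=100+4=104
after SUB R0, 2: R0=8-2=6
CMP R0, 0  (cmp 6,0)
JGT L0: taken
after LOAD R6, [R4]: R6=M[104]=20
after SUB R7, R6: R7=(-3)-20=-23
after XOR R6, R7: R6=20^(-23)=-3
after ADD R4, 4: R4=104+4=108
after SUB R0, 2: R0=6-2=4
CMP R0, 0  (cmp 4,0)
JGT L0: taken
after LOAD R6, [R4]: R6=M[108]=4
after SUB R7, R6: R7=(-23)-4=-27
after XOR R6, R7: R6=4^(-27)=-31
after ADD R4, 4: R4=108+4=112
after SUB R0, 2: R0=4-2=2
CMP R0, 0  (cmp 2,0)
JGT L0: taken
after LOAD R6, [R4]: R6=M[112]=4
after SUB R7, R6: R7=(-27)-4=-31
after XOR R6, R7: R6=4^(-31)=-27
after ADD R4, 4: R4=112+4=116
after SUB R0, 2: R0=2-2=0
CMP R0, 0  (cmp 0,0)
JGT L0: not taken
after MUL R7, 3: R7=(-31)*3=-93
halt.
Total executed instructions: 34.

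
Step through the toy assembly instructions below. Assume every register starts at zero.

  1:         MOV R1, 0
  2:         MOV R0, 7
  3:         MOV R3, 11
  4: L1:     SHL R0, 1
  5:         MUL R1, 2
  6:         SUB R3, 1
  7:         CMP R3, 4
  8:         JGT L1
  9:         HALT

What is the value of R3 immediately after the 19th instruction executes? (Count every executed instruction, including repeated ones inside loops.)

R1=0
R0=7
R3=11
R0=7<<1=14
R1=0*2=0
R3=11-1=10
CMP R3, 4  (cmp 10,4)
JGT L1: taken
R0=14<<1=28
R1=0*2=0
R3=10-1=9
CMP R3, 4  (cmp 9,4)
JGT L1: taken
R0=28<<1=56
R1=0*2=0
R3=9-1=8
CMP R3, 4  (cmp 8,4)
JGT L1: taken
R0=56<<1=112
After step 19: R3 = 8.

8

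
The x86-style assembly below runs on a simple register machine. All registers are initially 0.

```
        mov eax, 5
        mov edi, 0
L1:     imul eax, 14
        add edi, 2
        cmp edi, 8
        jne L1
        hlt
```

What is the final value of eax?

192080

mov eax, 5 → eax=5
mov edi, 0 → edi=0
imul eax, 14 → eax=5*14=70
add edi, 2 → edi=0+2=2
cmp edi, 8  (cmp 2,8)
jne L1: taken
imul eax, 14 → eax=70*14=980
add edi, 2 → edi=2+2=4
cmp edi, 8  (cmp 4,8)
jne L1: taken
imul eax, 14 → eax=980*14=13720
add edi, 2 → edi=4+2=6
cmp edi, 8  (cmp 6,8)
jne L1: taken
imul eax, 14 → eax=13720*14=192080
add edi, 2 → edi=6+2=8
cmp edi, 8  (cmp 8,8)
jne L1: not taken
halt.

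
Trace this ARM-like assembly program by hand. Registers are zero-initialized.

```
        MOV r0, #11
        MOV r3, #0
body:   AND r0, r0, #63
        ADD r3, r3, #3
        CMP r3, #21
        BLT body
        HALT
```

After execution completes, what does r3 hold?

r0=11
r3=0
r0=11&63=11
r3=0+3=3
CMP r3, #21  (cmp 3,21)
BLT body: taken
r0=11&63=11
r3=3+3=6
CMP r3, #21  (cmp 6,21)
BLT body: taken
r0=11&63=11
r3=6+3=9
CMP r3, #21  (cmp 9,21)
BLT body: taken
r0=11&63=11
r3=9+3=12
CMP r3, #21  (cmp 12,21)
BLT body: taken
r0=11&63=11
r3=12+3=15
CMP r3, #21  (cmp 15,21)
BLT body: taken
r0=11&63=11
r3=15+3=18
CMP r3, #21  (cmp 18,21)
BLT body: taken
r0=11&63=11
r3=18+3=21
CMP r3, #21  (cmp 21,21)
BLT body: not taken
halt.

21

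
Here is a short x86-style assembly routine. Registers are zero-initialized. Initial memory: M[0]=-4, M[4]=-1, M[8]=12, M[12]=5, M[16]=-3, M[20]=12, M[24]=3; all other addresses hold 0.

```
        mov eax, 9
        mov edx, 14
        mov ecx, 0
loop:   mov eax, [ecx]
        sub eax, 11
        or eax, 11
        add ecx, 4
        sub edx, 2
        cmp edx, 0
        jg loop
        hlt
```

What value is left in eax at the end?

-5

mov eax, 9 → eax=9
mov edx, 14 → edx=14
mov ecx, 0 → ecx=0
mov eax, [ecx] → eax=M[0]=-4
sub eax, 11 → eax=(-4)-11=-15
or eax, 11 → eax=(-15)|11=-5
add ecx, 4 → ecx=0+4=4
sub edx, 2 → edx=14-2=12
cmp edx, 0  (cmp 12,0)
jg loop: taken
mov eax, [ecx] → eax=M[4]=-1
sub eax, 11 → eax=(-1)-11=-12
or eax, 11 → eax=(-12)|11=-1
add ecx, 4 → ecx=4+4=8
sub edx, 2 → edx=12-2=10
cmp edx, 0  (cmp 10,0)
jg loop: taken
mov eax, [ecx] → eax=M[8]=12
sub eax, 11 → eax=12-11=1
or eax, 11 → eax=1|11=11
add ecx, 4 → ecx=8+4=12
sub edx, 2 → edx=10-2=8
cmp edx, 0  (cmp 8,0)
jg loop: taken
mov eax, [ecx] → eax=M[12]=5
sub eax, 11 → eax=5-11=-6
or eax, 11 → eax=(-6)|11=-5
add ecx, 4 → ecx=12+4=16
sub edx, 2 → edx=8-2=6
cmp edx, 0  (cmp 6,0)
jg loop: taken
mov eax, [ecx] → eax=M[16]=-3
sub eax, 11 → eax=(-3)-11=-14
or eax, 11 → eax=(-14)|11=-5
add ecx, 4 → ecx=16+4=20
sub edx, 2 → edx=6-2=4
cmp edx, 0  (cmp 4,0)
jg loop: taken
mov eax, [ecx] → eax=M[20]=12
sub eax, 11 → eax=12-11=1
or eax, 11 → eax=1|11=11
add ecx, 4 → ecx=20+4=24
sub edx, 2 → edx=4-2=2
cmp edx, 0  (cmp 2,0)
jg loop: taken
mov eax, [ecx] → eax=M[24]=3
sub eax, 11 → eax=3-11=-8
or eax, 11 → eax=(-8)|11=-5
add ecx, 4 → ecx=24+4=28
sub edx, 2 → edx=2-2=0
cmp edx, 0  (cmp 0,0)
jg loop: not taken
halt.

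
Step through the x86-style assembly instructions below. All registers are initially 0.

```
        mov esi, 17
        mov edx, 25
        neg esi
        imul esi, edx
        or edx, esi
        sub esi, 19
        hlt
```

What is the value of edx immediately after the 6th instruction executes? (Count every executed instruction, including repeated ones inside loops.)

mov esi, 17 → esi=17
mov edx, 25 → edx=25
neg esi → esi=-(17)=-17
imul esi, edx → esi=(-17)*25=-425
or edx, esi → edx=25|(-425)=-417
sub esi, 19 → esi=(-425)-19=-444
After step 6: edx = -417.

-417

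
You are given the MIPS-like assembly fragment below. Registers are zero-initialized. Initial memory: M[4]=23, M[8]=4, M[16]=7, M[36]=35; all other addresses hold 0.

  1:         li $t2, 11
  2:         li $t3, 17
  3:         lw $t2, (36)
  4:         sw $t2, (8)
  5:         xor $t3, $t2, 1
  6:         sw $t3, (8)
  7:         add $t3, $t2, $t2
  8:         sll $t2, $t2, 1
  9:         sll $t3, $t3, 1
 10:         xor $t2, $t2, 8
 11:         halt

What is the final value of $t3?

li $t2, 11 → $t2=11
li $t3, 17 → $t3=17
lw $t2, (36) → $t2=M[36]=35
sw $t2, (8) → M[8]=35
xor $t3, $t2, 1 → $t3=35^1=34
sw $t3, (8) → M[8]=34
add $t3, $t2, $t2 → $t3=35+35=70
sll $t2, $t2, 1 → $t2=35<<1=70
sll $t3, $t3, 1 → $t3=70<<1=140
xor $t2, $t2, 8 → $t2=70^8=78
halt.

140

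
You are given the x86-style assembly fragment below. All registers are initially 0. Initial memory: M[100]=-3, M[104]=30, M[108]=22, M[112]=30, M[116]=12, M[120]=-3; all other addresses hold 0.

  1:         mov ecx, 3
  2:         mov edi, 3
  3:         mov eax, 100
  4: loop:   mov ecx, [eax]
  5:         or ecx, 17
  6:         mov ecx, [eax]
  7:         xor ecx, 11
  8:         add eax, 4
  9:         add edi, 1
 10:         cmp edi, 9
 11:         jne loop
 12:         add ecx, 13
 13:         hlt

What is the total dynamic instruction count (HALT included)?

after mov ecx, 3: ecx=3
after mov edi, 3: edi=3
after mov eax, 100: eax=100
after mov ecx, [eax]: ecx=M[100]=-3
after or ecx, 17: ecx=(-3)|17=-3
after mov ecx, [eax]: ecx=M[100]=-3
after xor ecx, 11: ecx=(-3)^11=-10
after add eax, 4: eax=100+4=104
after add edi, 1: edi=3+1=4
cmp edi, 9  (cmp 4,9)
jne loop: taken
after mov ecx, [eax]: ecx=M[104]=30
after or ecx, 17: ecx=30|17=31
after mov ecx, [eax]: ecx=M[104]=30
after xor ecx, 11: ecx=30^11=21
after add eax, 4: eax=104+4=108
after add edi, 1: edi=4+1=5
cmp edi, 9  (cmp 5,9)
jne loop: taken
after mov ecx, [eax]: ecx=M[108]=22
after or ecx, 17: ecx=22|17=23
after mov ecx, [eax]: ecx=M[108]=22
after xor ecx, 11: ecx=22^11=29
after add eax, 4: eax=108+4=112
after add edi, 1: edi=5+1=6
cmp edi, 9  (cmp 6,9)
jne loop: taken
after mov ecx, [eax]: ecx=M[112]=30
after or ecx, 17: ecx=30|17=31
after mov ecx, [eax]: ecx=M[112]=30
after xor ecx, 11: ecx=30^11=21
after add eax, 4: eax=112+4=116
after add edi, 1: edi=6+1=7
cmp edi, 9  (cmp 7,9)
jne loop: taken
after mov ecx, [eax]: ecx=M[116]=12
after or ecx, 17: ecx=12|17=29
after mov ecx, [eax]: ecx=M[116]=12
after xor ecx, 11: ecx=12^11=7
after add eax, 4: eax=116+4=120
after add edi, 1: edi=7+1=8
cmp edi, 9  (cmp 8,9)
jne loop: taken
after mov ecx, [eax]: ecx=M[120]=-3
after or ecx, 17: ecx=(-3)|17=-3
after mov ecx, [eax]: ecx=M[120]=-3
after xor ecx, 11: ecx=(-3)^11=-10
after add eax, 4: eax=120+4=124
after add edi, 1: edi=8+1=9
cmp edi, 9  (cmp 9,9)
jne loop: not taken
after add ecx, 13: ecx=(-10)+13=3
halt.
Total executed instructions: 53.

53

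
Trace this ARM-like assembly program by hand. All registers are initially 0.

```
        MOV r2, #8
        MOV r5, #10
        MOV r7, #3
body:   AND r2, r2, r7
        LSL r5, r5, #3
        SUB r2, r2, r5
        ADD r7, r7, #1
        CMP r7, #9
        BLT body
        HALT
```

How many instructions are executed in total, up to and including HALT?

40

after MOV r2, #8: r2=8
after MOV r5, #10: r5=10
after MOV r7, #3: r7=3
after AND r2, r2, r7: r2=8&3=0
after LSL r5, r5, #3: r5=10<<3=80
after SUB r2, r2, r5: r2=0-80=-80
after ADD r7, r7, #1: r7=3+1=4
CMP r7, #9  (cmp 4,9)
BLT body: taken
after AND r2, r2, r7: r2=(-80)&4=0
after LSL r5, r5, #3: r5=80<<3=640
after SUB r2, r2, r5: r2=0-640=-640
after ADD r7, r7, #1: r7=4+1=5
CMP r7, #9  (cmp 5,9)
BLT body: taken
after AND r2, r2, r7: r2=(-640)&5=0
after LSL r5, r5, #3: r5=640<<3=5120
after SUB r2, r2, r5: r2=0-5120=-5120
after ADD r7, r7, #1: r7=5+1=6
CMP r7, #9  (cmp 6,9)
BLT body: taken
after AND r2, r2, r7: r2=(-5120)&6=0
after LSL r5, r5, #3: r5=5120<<3=40960
after SUB r2, r2, r5: r2=0-40960=-40960
after ADD r7, r7, #1: r7=6+1=7
CMP r7, #9  (cmp 7,9)
BLT body: taken
after AND r2, r2, r7: r2=(-40960)&7=0
after LSL r5, r5, #3: r5=40960<<3=327680
after SUB r2, r2, r5: r2=0-327680=-327680
after ADD r7, r7, #1: r7=7+1=8
CMP r7, #9  (cmp 8,9)
BLT body: taken
after AND r2, r2, r7: r2=(-327680)&8=0
after LSL r5, r5, #3: r5=327680<<3=2621440
after SUB r2, r2, r5: r2=0-2621440=-2621440
after ADD r7, r7, #1: r7=8+1=9
CMP r7, #9  (cmp 9,9)
BLT body: not taken
halt.
Total executed instructions: 40.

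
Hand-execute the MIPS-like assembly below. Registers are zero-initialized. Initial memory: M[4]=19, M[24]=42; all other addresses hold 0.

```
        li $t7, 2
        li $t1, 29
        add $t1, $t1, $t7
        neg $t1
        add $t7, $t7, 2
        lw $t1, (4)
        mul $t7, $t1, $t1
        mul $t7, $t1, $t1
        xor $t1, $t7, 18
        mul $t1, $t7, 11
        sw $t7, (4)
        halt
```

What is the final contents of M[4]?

li $t7, 2 → $t7=2
li $t1, 29 → $t1=29
add $t1, $t1, $t7 → $t1=29+2=31
neg $t1 → $t1=-(31)=-31
add $t7, $t7, 2 → $t7=2+2=4
lw $t1, (4) → $t1=M[4]=19
mul $t7, $t1, $t1 → $t7=19*19=361
mul $t7, $t1, $t1 → $t7=19*19=361
xor $t1, $t7, 18 → $t1=361^18=379
mul $t1, $t7, 11 → $t1=361*11=3971
sw $t7, (4) → M[4]=361
halt.

361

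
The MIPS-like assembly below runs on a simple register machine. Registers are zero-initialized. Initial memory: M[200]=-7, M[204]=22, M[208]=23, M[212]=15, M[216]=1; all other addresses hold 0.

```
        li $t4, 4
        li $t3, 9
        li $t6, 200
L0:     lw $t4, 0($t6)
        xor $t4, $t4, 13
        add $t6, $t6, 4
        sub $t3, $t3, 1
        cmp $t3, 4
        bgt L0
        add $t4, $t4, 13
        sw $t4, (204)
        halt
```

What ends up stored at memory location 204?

$t4=4
$t3=9
$t6=200
$t4=M[200]=-7
$t4=(-7)^13=-12
$t6=200+4=204
$t3=9-1=8
cmp $t3, 4  (cmp 8,4)
bgt L0: taken
$t4=M[204]=22
$t4=22^13=27
$t6=204+4=208
$t3=8-1=7
cmp $t3, 4  (cmp 7,4)
bgt L0: taken
$t4=M[208]=23
$t4=23^13=26
$t6=208+4=212
$t3=7-1=6
cmp $t3, 4  (cmp 6,4)
bgt L0: taken
$t4=M[212]=15
$t4=15^13=2
$t6=212+4=216
$t3=6-1=5
cmp $t3, 4  (cmp 5,4)
bgt L0: taken
$t4=M[216]=1
$t4=1^13=12
$t6=216+4=220
$t3=5-1=4
cmp $t3, 4  (cmp 4,4)
bgt L0: not taken
$t4=12+13=25
sw $t4, (204) → M[204]=25
halt.

25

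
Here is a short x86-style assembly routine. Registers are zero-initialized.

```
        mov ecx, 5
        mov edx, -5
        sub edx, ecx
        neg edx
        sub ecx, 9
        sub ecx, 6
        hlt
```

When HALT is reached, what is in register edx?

mov ecx, 5 → ecx=5
mov edx, -5 → edx=-5
sub edx, ecx → edx=(-5)-5=-10
neg edx → edx=-(-10)=10
sub ecx, 9 → ecx=5-9=-4
sub ecx, 6 → ecx=(-4)-6=-10
halt.

10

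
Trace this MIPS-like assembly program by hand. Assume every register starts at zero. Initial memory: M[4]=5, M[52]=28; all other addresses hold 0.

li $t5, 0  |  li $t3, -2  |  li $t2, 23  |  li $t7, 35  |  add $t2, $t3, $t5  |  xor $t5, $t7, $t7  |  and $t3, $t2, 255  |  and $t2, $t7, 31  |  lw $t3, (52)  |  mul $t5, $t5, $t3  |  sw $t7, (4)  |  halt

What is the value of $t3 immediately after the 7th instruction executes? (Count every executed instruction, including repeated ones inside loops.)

254

$t5=0
$t3=-2
$t2=23
$t7=35
$t2=(-2)+0=-2
$t5=35^35=0
$t3=(-2)&255=254
After step 7: $t3 = 254.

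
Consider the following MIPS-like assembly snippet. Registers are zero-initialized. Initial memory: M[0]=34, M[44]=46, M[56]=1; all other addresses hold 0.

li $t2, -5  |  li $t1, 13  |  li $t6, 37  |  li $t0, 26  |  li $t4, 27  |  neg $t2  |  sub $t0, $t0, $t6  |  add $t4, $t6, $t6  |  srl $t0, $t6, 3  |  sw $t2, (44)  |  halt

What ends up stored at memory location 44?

5

after li $t2, -5: $t2=-5
after li $t1, 13: $t1=13
after li $t6, 37: $t6=37
after li $t0, 26: $t0=26
after li $t4, 27: $t4=27
after neg $t2: $t2=-(-5)=5
after sub $t0, $t0, $t6: $t0=26-37=-11
after add $t4, $t6, $t6: $t4=37+37=74
after srl $t0, $t6, 3: $t0=37>>3=4
sw $t2, (44) → M[44]=5
halt.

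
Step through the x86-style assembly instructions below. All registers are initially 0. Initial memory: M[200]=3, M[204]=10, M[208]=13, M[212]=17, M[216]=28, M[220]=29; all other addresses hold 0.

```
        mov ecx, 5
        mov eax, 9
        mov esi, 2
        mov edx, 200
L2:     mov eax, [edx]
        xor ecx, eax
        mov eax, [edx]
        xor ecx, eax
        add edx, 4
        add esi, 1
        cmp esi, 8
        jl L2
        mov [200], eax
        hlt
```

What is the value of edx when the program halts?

224

ecx=5
eax=9
esi=2
edx=200
eax=M[200]=3
ecx=5^3=6
eax=M[200]=3
ecx=6^3=5
edx=200+4=204
esi=2+1=3
cmp esi, 8  (cmp 3,8)
jl L2: taken
eax=M[204]=10
ecx=5^10=15
eax=M[204]=10
ecx=15^10=5
edx=204+4=208
esi=3+1=4
cmp esi, 8  (cmp 4,8)
jl L2: taken
eax=M[208]=13
ecx=5^13=8
eax=M[208]=13
ecx=8^13=5
edx=208+4=212
esi=4+1=5
cmp esi, 8  (cmp 5,8)
jl L2: taken
eax=M[212]=17
ecx=5^17=20
eax=M[212]=17
ecx=20^17=5
edx=212+4=216
esi=5+1=6
cmp esi, 8  (cmp 6,8)
jl L2: taken
eax=M[216]=28
ecx=5^28=25
eax=M[216]=28
ecx=25^28=5
edx=216+4=220
esi=6+1=7
cmp esi, 8  (cmp 7,8)
jl L2: taken
eax=M[220]=29
ecx=5^29=24
eax=M[220]=29
ecx=24^29=5
edx=220+4=224
esi=7+1=8
cmp esi, 8  (cmp 8,8)
jl L2: not taken
mov [200], eax → M[200]=29
halt.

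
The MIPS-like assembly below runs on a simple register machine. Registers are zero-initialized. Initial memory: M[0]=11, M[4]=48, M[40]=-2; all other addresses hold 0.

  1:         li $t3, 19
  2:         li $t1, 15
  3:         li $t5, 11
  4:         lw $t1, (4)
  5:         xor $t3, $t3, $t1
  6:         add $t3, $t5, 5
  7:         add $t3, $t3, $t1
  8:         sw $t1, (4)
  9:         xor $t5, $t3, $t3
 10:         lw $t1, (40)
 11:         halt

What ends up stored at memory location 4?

$t3=19
$t1=15
$t5=11
$t1=M[4]=48
$t3=19^48=35
$t3=11+5=16
$t3=16+48=64
sw $t1, (4) → M[4]=48
$t5=64^64=0
$t1=M[40]=-2
halt.

48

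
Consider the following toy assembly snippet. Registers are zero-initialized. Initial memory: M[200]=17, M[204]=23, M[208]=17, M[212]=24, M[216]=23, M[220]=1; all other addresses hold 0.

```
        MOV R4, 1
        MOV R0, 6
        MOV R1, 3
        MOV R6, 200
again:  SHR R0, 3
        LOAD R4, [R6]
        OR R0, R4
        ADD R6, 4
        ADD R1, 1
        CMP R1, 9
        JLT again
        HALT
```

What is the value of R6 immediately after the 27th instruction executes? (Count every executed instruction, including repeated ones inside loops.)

MOV R4, 1 → R4=1
MOV R0, 6 → R0=6
MOV R1, 3 → R1=3
MOV R6, 200 → R6=200
SHR R0, 3 → R0=6>>3=0
LOAD R4, [R6] → R4=M[200]=17
OR R0, R4 → R0=0|17=17
ADD R6, 4 → R6=200+4=204
ADD R1, 1 → R1=3+1=4
CMP R1, 9  (cmp 4,9)
JLT again: taken
SHR R0, 3 → R0=17>>3=2
LOAD R4, [R6] → R4=M[204]=23
OR R0, R4 → R0=2|23=23
ADD R6, 4 → R6=204+4=208
ADD R1, 1 → R1=4+1=5
CMP R1, 9  (cmp 5,9)
JLT again: taken
SHR R0, 3 → R0=23>>3=2
LOAD R4, [R6] → R4=M[208]=17
OR R0, R4 → R0=2|17=19
ADD R6, 4 → R6=208+4=212
ADD R1, 1 → R1=5+1=6
CMP R1, 9  (cmp 6,9)
JLT again: taken
SHR R0, 3 → R0=19>>3=2
LOAD R4, [R6] → R4=M[212]=24
After step 27: R6 = 212.

212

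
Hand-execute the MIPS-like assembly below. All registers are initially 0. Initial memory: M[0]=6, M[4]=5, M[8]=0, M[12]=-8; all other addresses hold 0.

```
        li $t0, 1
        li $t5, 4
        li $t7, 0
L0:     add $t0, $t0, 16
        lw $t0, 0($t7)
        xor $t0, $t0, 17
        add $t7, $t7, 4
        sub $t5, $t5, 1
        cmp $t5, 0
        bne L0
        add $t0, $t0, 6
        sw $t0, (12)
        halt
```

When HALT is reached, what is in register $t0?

$t0=1
$t5=4
$t7=0
$t0=1+16=17
$t0=M[0]=6
$t0=6^17=23
$t7=0+4=4
$t5=4-1=3
cmp $t5, 0  (cmp 3,0)
bne L0: taken
$t0=23+16=39
$t0=M[4]=5
$t0=5^17=20
$t7=4+4=8
$t5=3-1=2
cmp $t5, 0  (cmp 2,0)
bne L0: taken
$t0=20+16=36
$t0=M[8]=0
$t0=0^17=17
$t7=8+4=12
$t5=2-1=1
cmp $t5, 0  (cmp 1,0)
bne L0: taken
$t0=17+16=33
$t0=M[12]=-8
$t0=(-8)^17=-23
$t7=12+4=16
$t5=1-1=0
cmp $t5, 0  (cmp 0,0)
bne L0: not taken
$t0=(-23)+6=-17
sw $t0, (12) → M[12]=-17
halt.

-17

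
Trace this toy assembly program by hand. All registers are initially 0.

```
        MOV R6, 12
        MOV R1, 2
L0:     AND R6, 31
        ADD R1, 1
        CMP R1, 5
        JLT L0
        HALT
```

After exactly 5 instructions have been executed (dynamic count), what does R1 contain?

3

after MOV R6, 12: R6=12
after MOV R1, 2: R1=2
after AND R6, 31: R6=12&31=12
after ADD R1, 1: R1=2+1=3
CMP R1, 5  (cmp 3,5)
After step 5: R1 = 3.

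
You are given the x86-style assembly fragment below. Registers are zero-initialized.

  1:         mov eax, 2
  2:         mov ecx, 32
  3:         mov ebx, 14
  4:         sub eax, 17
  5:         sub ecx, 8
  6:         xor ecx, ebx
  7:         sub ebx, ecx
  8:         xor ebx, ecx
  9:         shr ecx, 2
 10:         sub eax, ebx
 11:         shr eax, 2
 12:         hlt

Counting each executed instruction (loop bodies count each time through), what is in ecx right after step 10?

5

eax=2
ecx=32
ebx=14
eax=2-17=-15
ecx=32-8=24
ecx=24^14=22
ebx=14-22=-8
ebx=(-8)^22=-18
ecx=22>>2=5
eax=(-15)-(-18)=3
After step 10: ecx = 5.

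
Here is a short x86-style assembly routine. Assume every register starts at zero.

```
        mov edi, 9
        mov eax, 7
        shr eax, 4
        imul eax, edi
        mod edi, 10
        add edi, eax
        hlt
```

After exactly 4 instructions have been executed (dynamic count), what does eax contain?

0

edi=9
eax=7
eax=7>>4=0
eax=0*9=0
After step 4: eax = 0.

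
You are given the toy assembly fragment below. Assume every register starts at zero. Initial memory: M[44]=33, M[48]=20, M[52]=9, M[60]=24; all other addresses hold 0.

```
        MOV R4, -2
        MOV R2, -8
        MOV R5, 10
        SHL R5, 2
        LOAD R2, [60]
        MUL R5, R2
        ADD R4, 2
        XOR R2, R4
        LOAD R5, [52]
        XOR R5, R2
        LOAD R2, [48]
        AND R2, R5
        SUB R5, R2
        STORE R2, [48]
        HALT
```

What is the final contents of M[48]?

16

after MOV R4, -2: R4=-2
after MOV R2, -8: R2=-8
after MOV R5, 10: R5=10
after SHL R5, 2: R5=10<<2=40
after LOAD R2, [60]: R2=M[60]=24
after MUL R5, R2: R5=40*24=960
after ADD R4, 2: R4=(-2)+2=0
after XOR R2, R4: R2=24^0=24
after LOAD R5, [52]: R5=M[52]=9
after XOR R5, R2: R5=9^24=17
after LOAD R2, [48]: R2=M[48]=20
after AND R2, R5: R2=20&17=16
after SUB R5, R2: R5=17-16=1
STORE R2, [48] → M[48]=16
halt.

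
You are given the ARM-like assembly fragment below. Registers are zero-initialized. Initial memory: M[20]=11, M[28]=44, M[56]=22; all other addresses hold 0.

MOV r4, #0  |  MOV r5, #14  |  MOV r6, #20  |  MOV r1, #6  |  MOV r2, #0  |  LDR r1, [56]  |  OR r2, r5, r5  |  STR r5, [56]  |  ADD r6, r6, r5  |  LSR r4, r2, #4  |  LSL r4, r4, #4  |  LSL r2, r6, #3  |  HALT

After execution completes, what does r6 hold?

r4=0
r5=14
r6=20
r1=6
r2=0
r1=M[56]=22
r2=14|14=14
STR r5, [56] → M[56]=14
r6=20+14=34
r4=14>>4=0
r4=0<<4=0
r2=34<<3=272
halt.

34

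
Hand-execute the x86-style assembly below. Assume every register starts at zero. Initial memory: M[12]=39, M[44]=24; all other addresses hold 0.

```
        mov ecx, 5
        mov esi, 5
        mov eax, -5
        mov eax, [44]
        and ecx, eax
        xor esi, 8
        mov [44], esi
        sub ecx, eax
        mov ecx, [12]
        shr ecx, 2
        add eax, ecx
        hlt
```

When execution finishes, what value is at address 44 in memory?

mov ecx, 5 → ecx=5
mov esi, 5 → esi=5
mov eax, -5 → eax=-5
mov eax, [44] → eax=M[44]=24
and ecx, eax → ecx=5&24=0
xor esi, 8 → esi=5^8=13
mov [44], esi → M[44]=13
sub ecx, eax → ecx=0-24=-24
mov ecx, [12] → ecx=M[12]=39
shr ecx, 2 → ecx=39>>2=9
add eax, ecx → eax=24+9=33
halt.

13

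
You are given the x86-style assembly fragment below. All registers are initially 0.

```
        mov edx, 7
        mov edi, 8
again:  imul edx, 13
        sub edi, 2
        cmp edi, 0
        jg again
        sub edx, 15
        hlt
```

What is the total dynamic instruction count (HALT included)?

20

after mov edx, 7: edx=7
after mov edi, 8: edi=8
after imul edx, 13: edx=7*13=91
after sub edi, 2: edi=8-2=6
cmp edi, 0  (cmp 6,0)
jg again: taken
after imul edx, 13: edx=91*13=1183
after sub edi, 2: edi=6-2=4
cmp edi, 0  (cmp 4,0)
jg again: taken
after imul edx, 13: edx=1183*13=15379
after sub edi, 2: edi=4-2=2
cmp edi, 0  (cmp 2,0)
jg again: taken
after imul edx, 13: edx=15379*13=199927
after sub edi, 2: edi=2-2=0
cmp edi, 0  (cmp 0,0)
jg again: not taken
after sub edx, 15: edx=199927-15=199912
halt.
Total executed instructions: 20.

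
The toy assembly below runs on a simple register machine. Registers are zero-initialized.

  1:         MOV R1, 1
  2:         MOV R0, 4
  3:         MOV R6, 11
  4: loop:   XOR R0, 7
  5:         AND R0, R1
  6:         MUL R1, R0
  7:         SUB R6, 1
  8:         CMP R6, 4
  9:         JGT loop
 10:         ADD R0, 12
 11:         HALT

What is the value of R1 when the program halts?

0

R1=1
R0=4
R6=11
R0=4^7=3
R0=3&1=1
R1=1*1=1
R6=11-1=10
CMP R6, 4  (cmp 10,4)
JGT loop: taken
R0=1^7=6
R0=6&1=0
R1=1*0=0
R6=10-1=9
CMP R6, 4  (cmp 9,4)
JGT loop: taken
R0=0^7=7
R0=7&0=0
R1=0*0=0
R6=9-1=8
CMP R6, 4  (cmp 8,4)
JGT loop: taken
R0=0^7=7
R0=7&0=0
R1=0*0=0
R6=8-1=7
CMP R6, 4  (cmp 7,4)
JGT loop: taken
R0=0^7=7
R0=7&0=0
R1=0*0=0
R6=7-1=6
CMP R6, 4  (cmp 6,4)
JGT loop: taken
R0=0^7=7
R0=7&0=0
R1=0*0=0
R6=6-1=5
CMP R6, 4  (cmp 5,4)
JGT loop: taken
R0=0^7=7
R0=7&0=0
R1=0*0=0
R6=5-1=4
CMP R6, 4  (cmp 4,4)
JGT loop: not taken
R0=0+12=12
halt.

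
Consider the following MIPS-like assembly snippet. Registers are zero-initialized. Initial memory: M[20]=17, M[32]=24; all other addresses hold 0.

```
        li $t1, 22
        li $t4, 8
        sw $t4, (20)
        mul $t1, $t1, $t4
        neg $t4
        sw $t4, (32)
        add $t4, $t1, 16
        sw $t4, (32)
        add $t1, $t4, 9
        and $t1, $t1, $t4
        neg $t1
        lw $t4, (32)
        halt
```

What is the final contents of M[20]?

$t1=22
$t4=8
sw $t4, (20) → M[20]=8
$t1=22*8=176
$t4=-(8)=-8
sw $t4, (32) → M[32]=-8
$t4=176+16=192
sw $t4, (32) → M[32]=192
$t1=192+9=201
$t1=201&192=192
$t1=-(192)=-192
$t4=M[32]=192
halt.

8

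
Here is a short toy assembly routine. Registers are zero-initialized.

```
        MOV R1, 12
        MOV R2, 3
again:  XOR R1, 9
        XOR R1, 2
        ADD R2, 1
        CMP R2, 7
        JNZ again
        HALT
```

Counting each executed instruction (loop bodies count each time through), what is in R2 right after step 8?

MOV R1, 12 → R1=12
MOV R2, 3 → R2=3
XOR R1, 9 → R1=12^9=5
XOR R1, 2 → R1=5^2=7
ADD R2, 1 → R2=3+1=4
CMP R2, 7  (cmp 4,7)
JNZ again: taken
XOR R1, 9 → R1=7^9=14
After step 8: R2 = 4.

4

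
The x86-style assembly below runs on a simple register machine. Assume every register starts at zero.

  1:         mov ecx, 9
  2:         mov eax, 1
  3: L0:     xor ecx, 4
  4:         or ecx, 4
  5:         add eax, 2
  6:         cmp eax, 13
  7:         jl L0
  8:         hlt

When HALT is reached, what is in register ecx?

mov ecx, 9 → ecx=9
mov eax, 1 → eax=1
xor ecx, 4 → ecx=9^4=13
or ecx, 4 → ecx=13|4=13
add eax, 2 → eax=1+2=3
cmp eax, 13  (cmp 3,13)
jl L0: taken
xor ecx, 4 → ecx=13^4=9
or ecx, 4 → ecx=9|4=13
add eax, 2 → eax=3+2=5
cmp eax, 13  (cmp 5,13)
jl L0: taken
xor ecx, 4 → ecx=13^4=9
or ecx, 4 → ecx=9|4=13
add eax, 2 → eax=5+2=7
cmp eax, 13  (cmp 7,13)
jl L0: taken
xor ecx, 4 → ecx=13^4=9
or ecx, 4 → ecx=9|4=13
add eax, 2 → eax=7+2=9
cmp eax, 13  (cmp 9,13)
jl L0: taken
xor ecx, 4 → ecx=13^4=9
or ecx, 4 → ecx=9|4=13
add eax, 2 → eax=9+2=11
cmp eax, 13  (cmp 11,13)
jl L0: taken
xor ecx, 4 → ecx=13^4=9
or ecx, 4 → ecx=9|4=13
add eax, 2 → eax=11+2=13
cmp eax, 13  (cmp 13,13)
jl L0: not taken
halt.

13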